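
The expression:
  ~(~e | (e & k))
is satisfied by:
  {e: True, k: False}


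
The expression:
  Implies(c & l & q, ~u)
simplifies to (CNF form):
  ~c | ~l | ~q | ~u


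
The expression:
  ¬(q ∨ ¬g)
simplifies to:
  g ∧ ¬q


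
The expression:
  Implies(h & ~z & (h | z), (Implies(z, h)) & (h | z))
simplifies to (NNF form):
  True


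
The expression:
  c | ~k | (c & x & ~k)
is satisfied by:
  {c: True, k: False}
  {k: False, c: False}
  {k: True, c: True}


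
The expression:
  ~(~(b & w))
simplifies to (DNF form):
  b & w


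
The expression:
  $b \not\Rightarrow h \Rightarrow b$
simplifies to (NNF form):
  $\text{True}$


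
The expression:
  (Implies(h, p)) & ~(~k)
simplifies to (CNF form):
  k & (p | ~h)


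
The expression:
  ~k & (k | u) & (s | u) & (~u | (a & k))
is never true.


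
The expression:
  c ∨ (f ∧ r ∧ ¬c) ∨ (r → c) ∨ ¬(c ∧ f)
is always true.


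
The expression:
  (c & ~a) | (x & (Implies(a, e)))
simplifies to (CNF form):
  (c | x) & (e | ~a) & (x | ~a) & (c | e | x) & (c | e | ~a) & (c | x | ~a) & (e | x | ~a)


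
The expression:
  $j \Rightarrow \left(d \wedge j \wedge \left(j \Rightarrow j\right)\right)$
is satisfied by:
  {d: True, j: False}
  {j: False, d: False}
  {j: True, d: True}


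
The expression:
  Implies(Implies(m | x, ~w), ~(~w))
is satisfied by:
  {w: True}


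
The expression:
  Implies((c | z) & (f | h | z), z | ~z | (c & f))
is always true.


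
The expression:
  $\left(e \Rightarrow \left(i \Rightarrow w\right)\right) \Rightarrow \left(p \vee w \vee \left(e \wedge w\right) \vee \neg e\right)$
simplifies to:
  $i \vee p \vee w \vee \neg e$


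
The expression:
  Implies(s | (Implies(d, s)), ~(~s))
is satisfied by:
  {d: True, s: True}
  {d: True, s: False}
  {s: True, d: False}


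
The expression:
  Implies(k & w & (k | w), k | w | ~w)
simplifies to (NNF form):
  True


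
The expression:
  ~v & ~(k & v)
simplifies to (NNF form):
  ~v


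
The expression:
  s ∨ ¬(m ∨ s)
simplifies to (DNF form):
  s ∨ ¬m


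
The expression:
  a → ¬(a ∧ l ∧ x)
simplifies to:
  ¬a ∨ ¬l ∨ ¬x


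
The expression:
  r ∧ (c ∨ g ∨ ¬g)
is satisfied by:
  {r: True}


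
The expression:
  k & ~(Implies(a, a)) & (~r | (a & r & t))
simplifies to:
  False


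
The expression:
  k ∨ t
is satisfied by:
  {k: True, t: True}
  {k: True, t: False}
  {t: True, k: False}


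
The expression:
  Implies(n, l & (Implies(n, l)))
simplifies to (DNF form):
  l | ~n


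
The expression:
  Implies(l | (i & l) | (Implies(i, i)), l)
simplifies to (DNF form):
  l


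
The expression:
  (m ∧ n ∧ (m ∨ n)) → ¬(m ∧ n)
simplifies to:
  ¬m ∨ ¬n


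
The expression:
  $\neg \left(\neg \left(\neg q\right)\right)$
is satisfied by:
  {q: False}


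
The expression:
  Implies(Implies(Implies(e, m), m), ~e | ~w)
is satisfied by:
  {w: False, e: False}
  {e: True, w: False}
  {w: True, e: False}


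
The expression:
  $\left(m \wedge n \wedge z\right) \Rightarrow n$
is always true.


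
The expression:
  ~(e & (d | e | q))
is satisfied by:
  {e: False}


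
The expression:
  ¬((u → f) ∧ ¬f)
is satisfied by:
  {u: True, f: True}
  {u: True, f: False}
  {f: True, u: False}


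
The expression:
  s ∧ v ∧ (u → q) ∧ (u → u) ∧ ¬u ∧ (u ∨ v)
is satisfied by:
  {s: True, v: True, u: False}


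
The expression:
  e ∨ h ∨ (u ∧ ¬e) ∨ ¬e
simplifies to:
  True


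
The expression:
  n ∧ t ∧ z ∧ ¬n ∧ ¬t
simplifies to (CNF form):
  False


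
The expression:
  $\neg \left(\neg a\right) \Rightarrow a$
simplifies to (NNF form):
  $\text{True}$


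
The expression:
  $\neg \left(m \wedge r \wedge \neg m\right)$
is always true.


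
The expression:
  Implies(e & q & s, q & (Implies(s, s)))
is always true.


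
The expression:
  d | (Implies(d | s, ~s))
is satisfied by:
  {d: True, s: False}
  {s: False, d: False}
  {s: True, d: True}


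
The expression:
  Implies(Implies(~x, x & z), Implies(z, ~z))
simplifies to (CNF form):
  ~x | ~z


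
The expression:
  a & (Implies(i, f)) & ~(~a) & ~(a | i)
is never true.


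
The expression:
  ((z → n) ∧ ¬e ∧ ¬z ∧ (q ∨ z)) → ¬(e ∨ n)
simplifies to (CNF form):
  e ∨ z ∨ ¬n ∨ ¬q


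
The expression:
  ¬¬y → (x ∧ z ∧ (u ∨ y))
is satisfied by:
  {z: True, x: True, y: False}
  {z: True, x: False, y: False}
  {x: True, z: False, y: False}
  {z: False, x: False, y: False}
  {y: True, z: True, x: True}


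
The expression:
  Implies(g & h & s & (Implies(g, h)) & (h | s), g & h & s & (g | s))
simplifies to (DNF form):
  True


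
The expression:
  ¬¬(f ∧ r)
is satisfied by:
  {r: True, f: True}


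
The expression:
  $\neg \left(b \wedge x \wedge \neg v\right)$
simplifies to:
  $v \vee \neg b \vee \neg x$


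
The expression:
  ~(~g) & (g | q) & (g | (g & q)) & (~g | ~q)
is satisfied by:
  {g: True, q: False}


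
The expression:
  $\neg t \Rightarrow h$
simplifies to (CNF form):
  $h \vee t$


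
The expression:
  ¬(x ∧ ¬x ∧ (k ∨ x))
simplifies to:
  True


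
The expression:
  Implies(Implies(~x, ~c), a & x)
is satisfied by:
  {c: True, a: True, x: False}
  {c: True, a: False, x: False}
  {x: True, c: True, a: True}
  {x: True, a: True, c: False}


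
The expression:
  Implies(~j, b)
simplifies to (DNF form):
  b | j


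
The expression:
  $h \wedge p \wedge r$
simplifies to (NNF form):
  $h \wedge p \wedge r$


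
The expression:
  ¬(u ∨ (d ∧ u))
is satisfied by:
  {u: False}


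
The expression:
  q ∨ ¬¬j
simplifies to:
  j ∨ q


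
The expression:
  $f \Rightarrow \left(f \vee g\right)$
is always true.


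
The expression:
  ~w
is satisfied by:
  {w: False}


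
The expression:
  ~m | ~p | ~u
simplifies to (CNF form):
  ~m | ~p | ~u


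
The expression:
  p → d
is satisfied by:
  {d: True, p: False}
  {p: False, d: False}
  {p: True, d: True}


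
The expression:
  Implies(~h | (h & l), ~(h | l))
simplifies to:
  ~l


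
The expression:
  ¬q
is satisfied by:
  {q: False}


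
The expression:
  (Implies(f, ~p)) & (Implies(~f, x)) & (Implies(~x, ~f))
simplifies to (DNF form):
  (x & ~f) | (x & ~p)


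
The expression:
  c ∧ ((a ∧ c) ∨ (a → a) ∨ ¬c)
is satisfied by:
  {c: True}


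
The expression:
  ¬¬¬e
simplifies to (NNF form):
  ¬e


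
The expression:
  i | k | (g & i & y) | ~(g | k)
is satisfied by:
  {i: True, k: True, g: False}
  {i: True, g: False, k: False}
  {k: True, g: False, i: False}
  {k: False, g: False, i: False}
  {i: True, k: True, g: True}
  {i: True, g: True, k: False}
  {k: True, g: True, i: False}


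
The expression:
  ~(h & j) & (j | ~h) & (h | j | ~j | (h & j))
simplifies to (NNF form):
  ~h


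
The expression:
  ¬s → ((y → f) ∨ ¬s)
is always true.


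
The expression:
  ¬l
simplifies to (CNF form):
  ¬l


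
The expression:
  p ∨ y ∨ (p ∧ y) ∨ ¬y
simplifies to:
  True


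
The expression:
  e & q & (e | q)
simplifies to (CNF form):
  e & q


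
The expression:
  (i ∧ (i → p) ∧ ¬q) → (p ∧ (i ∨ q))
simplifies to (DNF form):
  True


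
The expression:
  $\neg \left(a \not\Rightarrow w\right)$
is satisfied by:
  {w: True, a: False}
  {a: False, w: False}
  {a: True, w: True}


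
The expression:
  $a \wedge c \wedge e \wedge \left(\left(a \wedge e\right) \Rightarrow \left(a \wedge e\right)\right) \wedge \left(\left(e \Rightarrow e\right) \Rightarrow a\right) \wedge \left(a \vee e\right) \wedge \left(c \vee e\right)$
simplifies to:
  $a \wedge c \wedge e$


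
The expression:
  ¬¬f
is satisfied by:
  {f: True}


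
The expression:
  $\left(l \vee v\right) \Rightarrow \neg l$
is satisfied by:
  {l: False}


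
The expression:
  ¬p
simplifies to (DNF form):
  ¬p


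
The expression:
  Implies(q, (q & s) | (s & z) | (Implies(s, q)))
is always true.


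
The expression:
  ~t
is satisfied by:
  {t: False}


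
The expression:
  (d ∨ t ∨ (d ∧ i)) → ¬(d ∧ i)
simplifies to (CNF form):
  ¬d ∨ ¬i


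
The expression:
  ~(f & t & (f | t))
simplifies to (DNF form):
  ~f | ~t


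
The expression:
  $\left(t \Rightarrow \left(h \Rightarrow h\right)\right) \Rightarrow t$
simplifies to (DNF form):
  $t$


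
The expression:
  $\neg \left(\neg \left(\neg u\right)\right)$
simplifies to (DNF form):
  $\neg u$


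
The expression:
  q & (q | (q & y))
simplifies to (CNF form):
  q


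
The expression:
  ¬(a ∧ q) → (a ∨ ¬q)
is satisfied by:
  {a: True, q: False}
  {q: False, a: False}
  {q: True, a: True}


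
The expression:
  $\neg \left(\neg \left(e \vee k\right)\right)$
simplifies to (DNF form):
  $e \vee k$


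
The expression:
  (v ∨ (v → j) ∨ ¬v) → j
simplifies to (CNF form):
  j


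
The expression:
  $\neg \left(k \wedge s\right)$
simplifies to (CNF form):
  $\neg k \vee \neg s$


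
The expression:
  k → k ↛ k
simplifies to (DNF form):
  ¬k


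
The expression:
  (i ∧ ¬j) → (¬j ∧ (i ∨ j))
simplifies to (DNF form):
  True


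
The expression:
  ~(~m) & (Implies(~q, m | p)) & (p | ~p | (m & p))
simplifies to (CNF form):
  m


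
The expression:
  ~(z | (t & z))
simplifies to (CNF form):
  ~z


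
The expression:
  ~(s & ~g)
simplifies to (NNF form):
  g | ~s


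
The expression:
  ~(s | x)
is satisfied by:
  {x: False, s: False}


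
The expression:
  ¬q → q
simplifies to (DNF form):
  q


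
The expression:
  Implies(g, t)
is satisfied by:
  {t: True, g: False}
  {g: False, t: False}
  {g: True, t: True}


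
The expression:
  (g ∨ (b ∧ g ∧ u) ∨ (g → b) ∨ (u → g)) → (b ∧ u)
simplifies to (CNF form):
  b ∧ u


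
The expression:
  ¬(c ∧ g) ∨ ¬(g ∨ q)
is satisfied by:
  {g: False, c: False}
  {c: True, g: False}
  {g: True, c: False}


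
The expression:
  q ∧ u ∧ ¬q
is never true.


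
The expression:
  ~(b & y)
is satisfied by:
  {y: False, b: False}
  {b: True, y: False}
  {y: True, b: False}


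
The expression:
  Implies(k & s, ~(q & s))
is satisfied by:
  {s: False, k: False, q: False}
  {q: True, s: False, k: False}
  {k: True, s: False, q: False}
  {q: True, k: True, s: False}
  {s: True, q: False, k: False}
  {q: True, s: True, k: False}
  {k: True, s: True, q: False}


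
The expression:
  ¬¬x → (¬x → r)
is always true.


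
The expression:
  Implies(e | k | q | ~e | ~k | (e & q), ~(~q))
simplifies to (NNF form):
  q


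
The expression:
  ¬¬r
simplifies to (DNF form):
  r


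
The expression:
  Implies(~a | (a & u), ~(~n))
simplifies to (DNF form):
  n | (a & ~u)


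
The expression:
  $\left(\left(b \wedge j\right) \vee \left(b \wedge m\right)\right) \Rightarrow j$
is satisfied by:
  {j: True, m: False, b: False}
  {j: False, m: False, b: False}
  {b: True, j: True, m: False}
  {b: True, j: False, m: False}
  {m: True, j: True, b: False}
  {m: True, j: False, b: False}
  {m: True, b: True, j: True}


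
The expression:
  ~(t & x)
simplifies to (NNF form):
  ~t | ~x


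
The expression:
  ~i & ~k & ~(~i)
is never true.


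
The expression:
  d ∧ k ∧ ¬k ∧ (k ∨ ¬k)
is never true.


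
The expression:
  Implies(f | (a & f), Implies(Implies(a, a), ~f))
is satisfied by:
  {f: False}


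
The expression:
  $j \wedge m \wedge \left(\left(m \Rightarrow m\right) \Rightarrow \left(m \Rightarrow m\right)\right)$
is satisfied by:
  {m: True, j: True}


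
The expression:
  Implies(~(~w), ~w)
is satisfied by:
  {w: False}


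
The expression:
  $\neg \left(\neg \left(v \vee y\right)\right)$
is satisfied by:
  {y: True, v: True}
  {y: True, v: False}
  {v: True, y: False}


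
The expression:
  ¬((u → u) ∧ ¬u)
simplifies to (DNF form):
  u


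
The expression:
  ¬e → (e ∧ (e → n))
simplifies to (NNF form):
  e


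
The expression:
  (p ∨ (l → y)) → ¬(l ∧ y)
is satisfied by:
  {l: False, y: False}
  {y: True, l: False}
  {l: True, y: False}


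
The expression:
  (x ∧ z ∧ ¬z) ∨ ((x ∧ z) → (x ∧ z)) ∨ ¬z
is always true.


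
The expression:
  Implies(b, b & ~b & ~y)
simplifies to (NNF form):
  ~b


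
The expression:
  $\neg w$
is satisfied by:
  {w: False}


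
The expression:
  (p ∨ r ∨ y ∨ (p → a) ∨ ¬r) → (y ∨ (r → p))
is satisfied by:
  {y: True, p: True, r: False}
  {y: True, p: False, r: False}
  {p: True, y: False, r: False}
  {y: False, p: False, r: False}
  {r: True, y: True, p: True}
  {r: True, y: True, p: False}
  {r: True, p: True, y: False}


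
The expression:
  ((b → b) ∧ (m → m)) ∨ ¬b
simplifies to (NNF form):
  True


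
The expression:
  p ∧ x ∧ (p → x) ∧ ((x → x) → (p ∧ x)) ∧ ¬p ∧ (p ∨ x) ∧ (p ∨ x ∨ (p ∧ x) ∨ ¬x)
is never true.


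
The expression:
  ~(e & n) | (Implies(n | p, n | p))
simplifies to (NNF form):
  True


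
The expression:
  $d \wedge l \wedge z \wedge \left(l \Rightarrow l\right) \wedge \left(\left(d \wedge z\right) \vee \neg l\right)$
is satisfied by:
  {z: True, d: True, l: True}


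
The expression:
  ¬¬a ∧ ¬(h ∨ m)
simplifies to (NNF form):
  a ∧ ¬h ∧ ¬m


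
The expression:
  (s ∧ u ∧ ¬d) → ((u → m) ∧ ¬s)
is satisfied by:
  {d: True, s: False, u: False}
  {s: False, u: False, d: False}
  {d: True, u: True, s: False}
  {u: True, s: False, d: False}
  {d: True, s: True, u: False}
  {s: True, d: False, u: False}
  {d: True, u: True, s: True}


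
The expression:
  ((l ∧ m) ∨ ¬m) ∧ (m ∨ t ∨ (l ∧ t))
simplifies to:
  (l ∧ m) ∨ (t ∧ ¬m)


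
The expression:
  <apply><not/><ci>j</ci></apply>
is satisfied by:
  {j: False}


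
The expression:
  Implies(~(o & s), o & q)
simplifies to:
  o & (q | s)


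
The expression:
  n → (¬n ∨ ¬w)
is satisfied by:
  {w: False, n: False}
  {n: True, w: False}
  {w: True, n: False}


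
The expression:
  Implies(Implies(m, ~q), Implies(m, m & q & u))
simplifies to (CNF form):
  q | ~m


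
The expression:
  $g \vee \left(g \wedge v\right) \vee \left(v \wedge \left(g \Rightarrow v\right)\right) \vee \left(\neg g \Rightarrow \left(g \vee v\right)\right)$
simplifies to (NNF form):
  $g \vee v$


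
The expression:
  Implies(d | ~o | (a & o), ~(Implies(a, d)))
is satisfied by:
  {a: True, o: True, d: False}
  {a: True, o: False, d: False}
  {o: True, a: False, d: False}


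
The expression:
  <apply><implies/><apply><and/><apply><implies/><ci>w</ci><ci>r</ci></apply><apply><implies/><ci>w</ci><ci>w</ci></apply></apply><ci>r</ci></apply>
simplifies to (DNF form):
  <apply><or/><ci>r</ci><ci>w</ci></apply>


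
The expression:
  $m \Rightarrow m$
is always true.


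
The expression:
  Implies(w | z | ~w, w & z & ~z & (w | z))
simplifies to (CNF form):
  False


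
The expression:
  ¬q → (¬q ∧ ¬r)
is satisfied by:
  {q: True, r: False}
  {r: False, q: False}
  {r: True, q: True}


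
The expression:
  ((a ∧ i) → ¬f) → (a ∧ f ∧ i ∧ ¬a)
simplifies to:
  a ∧ f ∧ i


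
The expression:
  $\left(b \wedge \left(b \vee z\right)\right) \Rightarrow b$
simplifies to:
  $\text{True}$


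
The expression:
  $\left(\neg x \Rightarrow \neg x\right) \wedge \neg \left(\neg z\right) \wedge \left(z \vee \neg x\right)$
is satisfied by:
  {z: True}


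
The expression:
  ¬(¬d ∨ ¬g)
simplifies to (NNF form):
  d ∧ g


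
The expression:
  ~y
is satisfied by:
  {y: False}


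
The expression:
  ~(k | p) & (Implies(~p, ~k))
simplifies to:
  ~k & ~p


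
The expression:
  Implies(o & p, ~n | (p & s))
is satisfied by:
  {s: True, p: False, o: False, n: False}
  {n: False, p: False, s: False, o: False}
  {n: True, s: True, p: False, o: False}
  {n: True, p: False, s: False, o: False}
  {o: True, s: True, n: False, p: False}
  {o: True, n: False, p: False, s: False}
  {o: True, n: True, s: True, p: False}
  {o: True, n: True, p: False, s: False}
  {s: True, p: True, o: False, n: False}
  {p: True, o: False, s: False, n: False}
  {n: True, p: True, s: True, o: False}
  {n: True, p: True, o: False, s: False}
  {s: True, p: True, o: True, n: False}
  {p: True, o: True, n: False, s: False}
  {n: True, p: True, o: True, s: True}


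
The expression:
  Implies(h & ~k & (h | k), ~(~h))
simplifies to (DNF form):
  True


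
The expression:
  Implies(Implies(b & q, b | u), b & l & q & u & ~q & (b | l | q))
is never true.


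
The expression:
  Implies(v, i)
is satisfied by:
  {i: True, v: False}
  {v: False, i: False}
  {v: True, i: True}


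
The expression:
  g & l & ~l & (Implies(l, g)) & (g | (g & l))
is never true.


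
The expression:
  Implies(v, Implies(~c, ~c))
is always true.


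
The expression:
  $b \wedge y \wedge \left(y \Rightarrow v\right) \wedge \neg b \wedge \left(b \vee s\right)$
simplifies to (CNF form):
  $\text{False}$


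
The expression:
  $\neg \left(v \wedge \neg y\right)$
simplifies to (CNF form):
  $y \vee \neg v$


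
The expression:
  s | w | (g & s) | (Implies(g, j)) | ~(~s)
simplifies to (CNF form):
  j | s | w | ~g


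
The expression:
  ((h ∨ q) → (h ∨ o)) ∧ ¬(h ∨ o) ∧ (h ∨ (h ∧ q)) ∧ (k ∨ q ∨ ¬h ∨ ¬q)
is never true.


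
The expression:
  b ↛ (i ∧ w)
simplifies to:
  b ∧ (¬i ∨ ¬w)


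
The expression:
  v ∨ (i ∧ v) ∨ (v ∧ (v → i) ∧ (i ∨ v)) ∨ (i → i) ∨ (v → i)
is always true.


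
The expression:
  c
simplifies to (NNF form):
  c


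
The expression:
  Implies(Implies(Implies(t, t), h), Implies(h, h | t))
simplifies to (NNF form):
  True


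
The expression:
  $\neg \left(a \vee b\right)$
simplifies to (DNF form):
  $\neg a \wedge \neg b$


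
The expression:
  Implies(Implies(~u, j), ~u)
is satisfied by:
  {u: False}


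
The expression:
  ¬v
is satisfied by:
  {v: False}


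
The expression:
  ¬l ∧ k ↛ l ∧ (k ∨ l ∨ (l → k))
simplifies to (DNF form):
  k ∧ ¬l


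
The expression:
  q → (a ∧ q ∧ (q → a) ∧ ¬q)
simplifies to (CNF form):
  ¬q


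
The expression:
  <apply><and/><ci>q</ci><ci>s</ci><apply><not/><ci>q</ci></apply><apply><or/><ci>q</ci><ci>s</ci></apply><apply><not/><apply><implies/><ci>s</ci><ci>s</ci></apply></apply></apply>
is never true.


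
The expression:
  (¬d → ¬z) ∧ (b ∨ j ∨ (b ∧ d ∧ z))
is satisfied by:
  {b: True, d: True, j: True, z: False}
  {b: True, d: True, j: False, z: False}
  {b: True, j: True, z: False, d: False}
  {b: True, j: False, z: False, d: False}
  {d: True, j: True, z: False, b: False}
  {j: True, d: False, z: False, b: False}
  {b: True, d: True, z: True, j: True}
  {b: True, d: True, z: True, j: False}
  {d: True, z: True, j: True, b: False}


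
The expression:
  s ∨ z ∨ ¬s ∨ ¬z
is always true.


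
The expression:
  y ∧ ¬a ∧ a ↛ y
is never true.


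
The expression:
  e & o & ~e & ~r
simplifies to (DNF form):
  False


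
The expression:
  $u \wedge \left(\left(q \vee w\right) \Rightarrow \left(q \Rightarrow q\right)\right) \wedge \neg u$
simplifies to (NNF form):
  $\text{False}$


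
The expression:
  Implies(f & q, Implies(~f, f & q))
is always true.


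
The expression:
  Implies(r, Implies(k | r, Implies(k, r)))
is always true.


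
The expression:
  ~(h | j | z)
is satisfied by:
  {h: False, z: False, j: False}


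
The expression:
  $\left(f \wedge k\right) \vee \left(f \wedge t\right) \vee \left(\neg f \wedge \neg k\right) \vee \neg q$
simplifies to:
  $\left(f \wedge k\right) \vee \left(t \wedge \neg k\right) \vee \left(\neg f \wedge \neg k\right) \vee \neg q$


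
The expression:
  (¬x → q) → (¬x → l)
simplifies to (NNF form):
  l ∨ x ∨ ¬q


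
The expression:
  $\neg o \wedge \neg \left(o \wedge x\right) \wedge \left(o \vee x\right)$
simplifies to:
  $x \wedge \neg o$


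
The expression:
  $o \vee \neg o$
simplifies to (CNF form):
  $\text{True}$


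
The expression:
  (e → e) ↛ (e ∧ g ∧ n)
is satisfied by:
  {g: False, e: False, n: False}
  {n: True, g: False, e: False}
  {e: True, g: False, n: False}
  {n: True, e: True, g: False}
  {g: True, n: False, e: False}
  {n: True, g: True, e: False}
  {e: True, g: True, n: False}


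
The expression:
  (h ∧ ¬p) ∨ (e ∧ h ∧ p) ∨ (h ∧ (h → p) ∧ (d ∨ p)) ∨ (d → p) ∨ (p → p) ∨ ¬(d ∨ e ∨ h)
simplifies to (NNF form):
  True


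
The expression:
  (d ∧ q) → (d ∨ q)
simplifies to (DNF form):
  True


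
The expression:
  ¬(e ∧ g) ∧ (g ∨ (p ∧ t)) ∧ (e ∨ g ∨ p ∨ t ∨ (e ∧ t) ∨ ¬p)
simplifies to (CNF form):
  (g ∨ p) ∧ (g ∨ t) ∧ (¬e ∨ ¬g)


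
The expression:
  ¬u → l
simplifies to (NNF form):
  l ∨ u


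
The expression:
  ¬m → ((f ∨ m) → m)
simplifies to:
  m ∨ ¬f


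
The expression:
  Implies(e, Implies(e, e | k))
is always true.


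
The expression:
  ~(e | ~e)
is never true.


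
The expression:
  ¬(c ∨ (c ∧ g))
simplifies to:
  ¬c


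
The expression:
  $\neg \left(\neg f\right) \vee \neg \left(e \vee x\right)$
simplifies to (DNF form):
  $f \vee \left(\neg e \wedge \neg x\right)$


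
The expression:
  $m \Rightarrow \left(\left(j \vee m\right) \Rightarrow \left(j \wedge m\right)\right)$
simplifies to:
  $j \vee \neg m$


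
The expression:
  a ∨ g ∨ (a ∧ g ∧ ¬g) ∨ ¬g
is always true.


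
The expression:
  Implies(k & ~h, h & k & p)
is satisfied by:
  {h: True, k: False}
  {k: False, h: False}
  {k: True, h: True}


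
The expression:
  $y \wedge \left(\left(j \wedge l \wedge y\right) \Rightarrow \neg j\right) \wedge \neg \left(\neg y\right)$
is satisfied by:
  {y: True, l: False, j: False}
  {y: True, j: True, l: False}
  {y: True, l: True, j: False}


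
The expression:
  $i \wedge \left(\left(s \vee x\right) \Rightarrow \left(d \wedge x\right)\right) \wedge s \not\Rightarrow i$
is never true.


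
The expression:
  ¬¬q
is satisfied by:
  {q: True}


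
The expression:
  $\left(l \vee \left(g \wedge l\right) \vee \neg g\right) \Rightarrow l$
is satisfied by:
  {l: True, g: True}
  {l: True, g: False}
  {g: True, l: False}


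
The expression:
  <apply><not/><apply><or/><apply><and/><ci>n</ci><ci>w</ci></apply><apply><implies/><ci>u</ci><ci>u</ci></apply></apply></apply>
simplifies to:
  <false/>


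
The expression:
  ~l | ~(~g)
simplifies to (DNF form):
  g | ~l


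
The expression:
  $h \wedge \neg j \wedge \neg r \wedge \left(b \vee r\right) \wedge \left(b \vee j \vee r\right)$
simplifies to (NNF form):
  $b \wedge h \wedge \neg j \wedge \neg r$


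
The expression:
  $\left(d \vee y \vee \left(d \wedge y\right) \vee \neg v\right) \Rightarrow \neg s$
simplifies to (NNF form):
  $\left(v \wedge \neg d \wedge \neg y\right) \vee \neg s$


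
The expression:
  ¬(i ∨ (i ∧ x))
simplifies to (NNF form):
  ¬i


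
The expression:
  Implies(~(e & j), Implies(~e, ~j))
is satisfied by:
  {e: True, j: False}
  {j: False, e: False}
  {j: True, e: True}


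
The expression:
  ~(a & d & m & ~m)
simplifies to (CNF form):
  True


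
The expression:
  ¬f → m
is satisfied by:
  {m: True, f: True}
  {m: True, f: False}
  {f: True, m: False}


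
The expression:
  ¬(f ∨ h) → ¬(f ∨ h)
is always true.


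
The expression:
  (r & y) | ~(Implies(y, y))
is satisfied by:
  {r: True, y: True}


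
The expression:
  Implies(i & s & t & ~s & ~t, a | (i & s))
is always true.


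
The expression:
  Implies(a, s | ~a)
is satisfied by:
  {s: True, a: False}
  {a: False, s: False}
  {a: True, s: True}


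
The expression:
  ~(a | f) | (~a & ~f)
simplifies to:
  ~a & ~f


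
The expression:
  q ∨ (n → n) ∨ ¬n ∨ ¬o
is always true.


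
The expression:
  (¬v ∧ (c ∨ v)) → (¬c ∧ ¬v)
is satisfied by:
  {v: True, c: False}
  {c: False, v: False}
  {c: True, v: True}


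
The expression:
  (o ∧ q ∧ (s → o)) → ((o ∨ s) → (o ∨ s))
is always true.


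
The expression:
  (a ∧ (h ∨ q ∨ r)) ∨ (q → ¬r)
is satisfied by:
  {a: True, q: False, r: False}
  {q: False, r: False, a: False}
  {r: True, a: True, q: False}
  {r: True, q: False, a: False}
  {a: True, q: True, r: False}
  {q: True, a: False, r: False}
  {r: True, q: True, a: True}


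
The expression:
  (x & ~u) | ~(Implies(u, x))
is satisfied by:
  {u: True, x: False}
  {x: True, u: False}


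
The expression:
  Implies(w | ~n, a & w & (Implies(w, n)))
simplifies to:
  n & (a | ~w)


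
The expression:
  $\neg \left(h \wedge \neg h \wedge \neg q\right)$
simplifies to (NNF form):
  $\text{True}$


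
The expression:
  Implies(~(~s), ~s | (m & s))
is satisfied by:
  {m: True, s: False}
  {s: False, m: False}
  {s: True, m: True}


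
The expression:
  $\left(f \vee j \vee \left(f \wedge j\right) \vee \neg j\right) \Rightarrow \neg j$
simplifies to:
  $\neg j$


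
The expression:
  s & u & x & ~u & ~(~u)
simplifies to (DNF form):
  False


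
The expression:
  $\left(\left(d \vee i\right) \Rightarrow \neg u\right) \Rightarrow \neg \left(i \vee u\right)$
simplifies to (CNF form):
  $\left(i \vee \neg i\right) \wedge \left(u \vee \neg i\right) \wedge \left(d \vee i \vee \neg i\right) \wedge \left(d \vee i \vee \neg u\right) \wedge \left(d \vee u \vee \neg i\right) \wedge \left(d \vee u \vee \neg u\right) \wedge \left(i \vee \neg i \vee \neg u\right) \wedge \left(u \vee \neg i \vee \neg u\right)$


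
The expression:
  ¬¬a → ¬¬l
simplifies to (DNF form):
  l ∨ ¬a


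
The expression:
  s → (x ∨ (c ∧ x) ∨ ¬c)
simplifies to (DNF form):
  x ∨ ¬c ∨ ¬s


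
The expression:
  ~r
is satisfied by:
  {r: False}


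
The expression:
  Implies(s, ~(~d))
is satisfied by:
  {d: True, s: False}
  {s: False, d: False}
  {s: True, d: True}


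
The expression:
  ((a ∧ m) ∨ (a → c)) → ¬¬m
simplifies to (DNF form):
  m ∨ (a ∧ ¬c)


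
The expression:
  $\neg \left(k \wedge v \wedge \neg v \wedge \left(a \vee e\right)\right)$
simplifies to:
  $\text{True}$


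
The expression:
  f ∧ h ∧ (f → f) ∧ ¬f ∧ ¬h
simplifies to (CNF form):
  False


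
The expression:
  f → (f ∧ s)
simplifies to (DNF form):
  s ∨ ¬f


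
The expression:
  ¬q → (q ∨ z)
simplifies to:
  q ∨ z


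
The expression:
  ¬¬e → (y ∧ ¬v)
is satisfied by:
  {y: True, e: False, v: False}
  {y: False, e: False, v: False}
  {v: True, y: True, e: False}
  {v: True, y: False, e: False}
  {e: True, y: True, v: False}


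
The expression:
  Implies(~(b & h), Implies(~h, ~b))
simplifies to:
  h | ~b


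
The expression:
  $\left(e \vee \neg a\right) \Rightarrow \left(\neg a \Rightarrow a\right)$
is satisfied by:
  {a: True}


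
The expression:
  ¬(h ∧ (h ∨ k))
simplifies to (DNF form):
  ¬h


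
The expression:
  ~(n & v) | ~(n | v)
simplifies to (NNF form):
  ~n | ~v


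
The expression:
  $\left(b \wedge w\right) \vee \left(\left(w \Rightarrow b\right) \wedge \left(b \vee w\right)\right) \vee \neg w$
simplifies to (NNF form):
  $b \vee \neg w$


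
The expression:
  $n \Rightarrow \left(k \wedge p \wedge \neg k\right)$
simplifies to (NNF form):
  $\neg n$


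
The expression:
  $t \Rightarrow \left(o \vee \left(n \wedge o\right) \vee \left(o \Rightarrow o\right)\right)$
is always true.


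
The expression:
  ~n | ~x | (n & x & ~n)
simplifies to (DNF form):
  ~n | ~x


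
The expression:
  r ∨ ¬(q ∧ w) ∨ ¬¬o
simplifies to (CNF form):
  o ∨ r ∨ ¬q ∨ ¬w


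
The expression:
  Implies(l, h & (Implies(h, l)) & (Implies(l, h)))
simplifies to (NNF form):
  h | ~l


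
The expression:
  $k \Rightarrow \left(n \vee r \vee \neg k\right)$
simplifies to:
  $n \vee r \vee \neg k$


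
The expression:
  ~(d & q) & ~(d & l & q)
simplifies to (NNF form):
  ~d | ~q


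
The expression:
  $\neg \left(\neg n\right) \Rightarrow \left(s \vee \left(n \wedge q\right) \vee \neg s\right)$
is always true.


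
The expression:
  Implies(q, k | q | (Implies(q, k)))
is always true.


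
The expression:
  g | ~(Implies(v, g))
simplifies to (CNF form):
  g | v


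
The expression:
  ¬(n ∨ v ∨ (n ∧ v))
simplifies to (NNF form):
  ¬n ∧ ¬v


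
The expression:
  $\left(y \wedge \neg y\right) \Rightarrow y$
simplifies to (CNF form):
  $\text{True}$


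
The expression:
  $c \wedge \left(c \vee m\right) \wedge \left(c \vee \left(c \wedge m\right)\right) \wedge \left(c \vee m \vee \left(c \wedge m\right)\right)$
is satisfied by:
  {c: True}


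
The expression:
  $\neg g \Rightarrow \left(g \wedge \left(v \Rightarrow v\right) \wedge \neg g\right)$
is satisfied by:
  {g: True}


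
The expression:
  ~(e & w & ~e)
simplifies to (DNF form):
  True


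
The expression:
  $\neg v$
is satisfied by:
  {v: False}


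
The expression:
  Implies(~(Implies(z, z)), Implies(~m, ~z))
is always true.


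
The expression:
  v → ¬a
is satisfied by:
  {v: False, a: False}
  {a: True, v: False}
  {v: True, a: False}


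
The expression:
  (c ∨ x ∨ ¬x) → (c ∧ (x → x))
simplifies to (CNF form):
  c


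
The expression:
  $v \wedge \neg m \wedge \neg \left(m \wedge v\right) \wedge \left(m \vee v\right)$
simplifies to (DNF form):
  $v \wedge \neg m$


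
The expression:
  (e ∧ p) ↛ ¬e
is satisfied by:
  {p: True, e: True}


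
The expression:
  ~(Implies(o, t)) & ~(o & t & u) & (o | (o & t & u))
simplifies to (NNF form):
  o & ~t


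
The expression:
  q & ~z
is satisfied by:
  {q: True, z: False}


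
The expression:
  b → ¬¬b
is always true.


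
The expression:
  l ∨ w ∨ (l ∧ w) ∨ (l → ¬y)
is always true.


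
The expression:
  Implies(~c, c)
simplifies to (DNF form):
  c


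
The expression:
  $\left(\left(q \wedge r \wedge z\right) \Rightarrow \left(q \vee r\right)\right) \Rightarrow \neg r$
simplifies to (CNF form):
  $\neg r$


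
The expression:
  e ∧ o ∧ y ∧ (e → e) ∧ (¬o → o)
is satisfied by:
  {e: True, o: True, y: True}


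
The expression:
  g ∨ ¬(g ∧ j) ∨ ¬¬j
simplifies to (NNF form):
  True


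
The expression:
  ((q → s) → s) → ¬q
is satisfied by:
  {q: False}


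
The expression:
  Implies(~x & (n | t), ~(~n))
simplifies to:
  n | x | ~t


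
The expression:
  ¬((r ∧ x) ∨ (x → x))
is never true.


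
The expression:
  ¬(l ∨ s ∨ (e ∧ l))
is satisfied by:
  {l: False, s: False}


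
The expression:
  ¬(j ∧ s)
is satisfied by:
  {s: False, j: False}
  {j: True, s: False}
  {s: True, j: False}


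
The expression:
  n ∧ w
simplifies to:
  n ∧ w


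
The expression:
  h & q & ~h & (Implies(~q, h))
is never true.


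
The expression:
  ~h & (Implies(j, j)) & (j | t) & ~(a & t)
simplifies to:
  ~h & (j | t) & (~a | ~t)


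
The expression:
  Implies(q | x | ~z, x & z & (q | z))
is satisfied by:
  {z: True, x: True, q: False}
  {z: True, q: False, x: False}
  {z: True, x: True, q: True}


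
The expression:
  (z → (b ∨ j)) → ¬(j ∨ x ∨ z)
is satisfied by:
  {x: False, z: False, j: False, b: False}
  {b: True, x: False, z: False, j: False}
  {z: True, b: False, x: False, j: False}
  {z: True, x: True, b: False, j: False}


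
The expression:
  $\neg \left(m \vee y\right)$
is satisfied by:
  {y: False, m: False}


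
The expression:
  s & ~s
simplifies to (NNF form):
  False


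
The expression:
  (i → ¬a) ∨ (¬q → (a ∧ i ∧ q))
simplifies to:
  q ∨ ¬a ∨ ¬i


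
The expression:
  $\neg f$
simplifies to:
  $\neg f$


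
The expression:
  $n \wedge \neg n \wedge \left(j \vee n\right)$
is never true.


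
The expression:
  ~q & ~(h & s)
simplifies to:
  ~q & (~h | ~s)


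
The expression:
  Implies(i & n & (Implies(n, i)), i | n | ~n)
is always true.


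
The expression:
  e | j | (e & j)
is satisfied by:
  {e: True, j: True}
  {e: True, j: False}
  {j: True, e: False}


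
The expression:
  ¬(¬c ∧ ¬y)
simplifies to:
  c ∨ y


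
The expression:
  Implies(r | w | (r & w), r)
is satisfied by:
  {r: True, w: False}
  {w: False, r: False}
  {w: True, r: True}


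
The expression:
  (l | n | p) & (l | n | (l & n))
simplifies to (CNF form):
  l | n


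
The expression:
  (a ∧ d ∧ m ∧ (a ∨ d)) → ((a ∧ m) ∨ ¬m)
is always true.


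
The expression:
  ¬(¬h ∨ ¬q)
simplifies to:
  h ∧ q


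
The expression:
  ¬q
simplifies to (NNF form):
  ¬q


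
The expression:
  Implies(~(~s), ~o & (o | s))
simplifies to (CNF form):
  ~o | ~s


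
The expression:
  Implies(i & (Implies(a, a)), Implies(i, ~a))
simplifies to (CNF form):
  ~a | ~i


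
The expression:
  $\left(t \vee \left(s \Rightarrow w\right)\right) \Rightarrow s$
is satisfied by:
  {s: True}


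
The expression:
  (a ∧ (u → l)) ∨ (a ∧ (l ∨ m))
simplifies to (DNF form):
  (a ∧ l) ∨ (a ∧ m) ∨ (a ∧ ¬u)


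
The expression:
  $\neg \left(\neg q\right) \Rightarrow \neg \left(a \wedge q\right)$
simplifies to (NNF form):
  $\neg a \vee \neg q$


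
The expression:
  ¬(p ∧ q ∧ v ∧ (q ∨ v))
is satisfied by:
  {p: False, v: False, q: False}
  {q: True, p: False, v: False}
  {v: True, p: False, q: False}
  {q: True, v: True, p: False}
  {p: True, q: False, v: False}
  {q: True, p: True, v: False}
  {v: True, p: True, q: False}


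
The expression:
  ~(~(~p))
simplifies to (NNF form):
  ~p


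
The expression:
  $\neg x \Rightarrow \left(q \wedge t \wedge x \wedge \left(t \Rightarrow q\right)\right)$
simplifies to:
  $x$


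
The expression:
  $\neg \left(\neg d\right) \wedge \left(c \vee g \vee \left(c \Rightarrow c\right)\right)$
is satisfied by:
  {d: True}


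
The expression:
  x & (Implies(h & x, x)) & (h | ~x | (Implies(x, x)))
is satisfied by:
  {x: True}


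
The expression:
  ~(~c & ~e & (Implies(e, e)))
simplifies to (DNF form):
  c | e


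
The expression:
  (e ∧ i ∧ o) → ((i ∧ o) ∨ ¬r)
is always true.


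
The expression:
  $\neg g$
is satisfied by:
  {g: False}


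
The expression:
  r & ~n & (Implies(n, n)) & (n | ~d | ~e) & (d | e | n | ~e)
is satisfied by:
  {r: True, n: False, e: False, d: False}
  {r: True, d: True, n: False, e: False}
  {r: True, e: True, n: False, d: False}


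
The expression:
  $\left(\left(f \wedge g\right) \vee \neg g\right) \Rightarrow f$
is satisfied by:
  {g: True, f: True}
  {g: True, f: False}
  {f: True, g: False}


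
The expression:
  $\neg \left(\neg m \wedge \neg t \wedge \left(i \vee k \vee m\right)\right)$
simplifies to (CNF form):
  $\left(m \vee t \vee \neg i\right) \wedge \left(m \vee t \vee \neg k\right)$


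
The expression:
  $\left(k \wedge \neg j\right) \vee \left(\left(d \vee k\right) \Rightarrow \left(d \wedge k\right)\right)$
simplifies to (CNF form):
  $\left(d \vee \neg d\right) \wedge \left(k \vee \neg d\right) \wedge \left(d \vee \neg d \vee \neg j\right) \wedge \left(d \vee \neg d \vee \neg k\right) \wedge \left(d \vee \neg j \vee \neg k\right) \wedge \left(k \vee \neg d \vee \neg j\right) \wedge \left(k \vee \neg d \vee \neg k\right) \wedge \left(k \vee \neg j \vee \neg k\right)$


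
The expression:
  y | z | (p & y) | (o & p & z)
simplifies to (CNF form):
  y | z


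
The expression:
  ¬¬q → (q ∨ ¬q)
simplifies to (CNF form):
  True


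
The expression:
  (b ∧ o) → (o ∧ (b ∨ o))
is always true.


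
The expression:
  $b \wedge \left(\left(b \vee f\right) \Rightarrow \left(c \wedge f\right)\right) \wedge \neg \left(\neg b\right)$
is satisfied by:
  {c: True, b: True, f: True}


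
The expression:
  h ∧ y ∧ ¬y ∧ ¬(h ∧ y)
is never true.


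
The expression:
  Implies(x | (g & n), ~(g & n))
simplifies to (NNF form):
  ~g | ~n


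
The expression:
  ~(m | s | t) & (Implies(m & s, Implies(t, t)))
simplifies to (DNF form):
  ~m & ~s & ~t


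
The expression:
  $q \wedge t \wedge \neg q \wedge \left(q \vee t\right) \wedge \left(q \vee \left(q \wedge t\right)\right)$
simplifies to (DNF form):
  $\text{False}$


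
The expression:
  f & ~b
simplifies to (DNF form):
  f & ~b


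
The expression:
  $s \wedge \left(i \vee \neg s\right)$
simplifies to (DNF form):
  $i \wedge s$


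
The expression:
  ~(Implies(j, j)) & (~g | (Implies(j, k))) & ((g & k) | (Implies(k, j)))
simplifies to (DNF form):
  False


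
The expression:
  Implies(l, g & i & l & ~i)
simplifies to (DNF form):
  ~l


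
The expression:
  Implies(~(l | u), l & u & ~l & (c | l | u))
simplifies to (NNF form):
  l | u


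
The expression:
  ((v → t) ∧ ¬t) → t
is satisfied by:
  {t: True, v: True}
  {t: True, v: False}
  {v: True, t: False}


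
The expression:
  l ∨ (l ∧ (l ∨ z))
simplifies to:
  l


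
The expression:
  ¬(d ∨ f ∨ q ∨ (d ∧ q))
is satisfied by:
  {q: False, d: False, f: False}


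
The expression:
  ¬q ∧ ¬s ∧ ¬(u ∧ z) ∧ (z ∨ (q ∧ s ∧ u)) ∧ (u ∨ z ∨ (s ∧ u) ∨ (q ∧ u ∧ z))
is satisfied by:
  {z: True, q: False, u: False, s: False}


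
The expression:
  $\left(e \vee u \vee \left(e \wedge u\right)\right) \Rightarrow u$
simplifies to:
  $u \vee \neg e$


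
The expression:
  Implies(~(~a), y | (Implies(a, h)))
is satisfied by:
  {y: True, h: True, a: False}
  {y: True, h: False, a: False}
  {h: True, y: False, a: False}
  {y: False, h: False, a: False}
  {y: True, a: True, h: True}
  {y: True, a: True, h: False}
  {a: True, h: True, y: False}


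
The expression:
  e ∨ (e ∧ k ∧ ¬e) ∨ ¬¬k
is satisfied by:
  {k: True, e: True}
  {k: True, e: False}
  {e: True, k: False}


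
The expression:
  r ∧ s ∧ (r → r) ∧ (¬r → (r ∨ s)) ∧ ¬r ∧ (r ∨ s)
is never true.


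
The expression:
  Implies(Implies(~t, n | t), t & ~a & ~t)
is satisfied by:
  {n: False, t: False}
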